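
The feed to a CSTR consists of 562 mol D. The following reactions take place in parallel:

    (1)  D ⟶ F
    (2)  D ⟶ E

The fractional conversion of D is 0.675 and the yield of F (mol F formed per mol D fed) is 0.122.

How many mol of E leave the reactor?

311 mol

Yield of F: 1ξ₁ / 562 = 0.122 → ξ₁ = 68.56 mol.
Conversion of D: 1ξ₁ + 1ξ₂ = 0.675 × 562 = 379.4 → ξ₂ = 310.8 mol.
Outlet amounts (n = n₀ + Σ ν·ξ):
  D: 562 − 1(68.56) − 1(310.8) = 182.6
  F: 0 + 1(68.56) = 68.56
  E: 0 + 1(310.8) = 310.8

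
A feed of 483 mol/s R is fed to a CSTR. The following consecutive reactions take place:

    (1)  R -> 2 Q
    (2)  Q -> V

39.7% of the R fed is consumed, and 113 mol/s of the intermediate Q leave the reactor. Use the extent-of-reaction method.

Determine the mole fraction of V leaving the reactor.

Conversion of R: R consumed = 1ξ₁ = 0.397 × 483 → ξ₁ = 191.8 mol/s.
Q balance: n_Q = 0 + 2ξ₁ − 1ξ₂ = 113 → ξ₂ = (2·191.8 − 113)/1 = 270.5 mol/s.
Outlet amounts (n = n₀ + Σ ν·ξ):
  R: 483 − 1(191.8) = 291.2
  Q: 0 + 2(191.8) − 1(270.5) = 113
  V: 0 + 1(270.5) = 270.5
Total out = 674.8 mol/s; y_V = 270.5 / 674.8 = 0.4009.

0.401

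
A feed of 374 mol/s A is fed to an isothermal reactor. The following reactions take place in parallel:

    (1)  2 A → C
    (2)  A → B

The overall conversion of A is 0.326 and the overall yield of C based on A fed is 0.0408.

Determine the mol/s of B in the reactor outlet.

91.4 mol/s

Yield of C: 1ξ₁ / 374 = 0.0408 → ξ₁ = 15.26 mol/s.
Conversion of A: 2ξ₁ + 1ξ₂ = 0.326 × 374 = 121.9 → ξ₂ = 91.41 mol/s.
Outlet amounts (n = n₀ + Σ ν·ξ):
  A: 374 − 2(15.26) − 1(91.41) = 252.1
  C: 0 + 1(15.26) = 15.26
  B: 0 + 1(91.41) = 91.41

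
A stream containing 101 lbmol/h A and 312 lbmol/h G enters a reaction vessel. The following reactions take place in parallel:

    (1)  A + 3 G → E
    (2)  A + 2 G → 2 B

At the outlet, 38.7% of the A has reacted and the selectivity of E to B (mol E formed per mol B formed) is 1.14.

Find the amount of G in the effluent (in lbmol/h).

207 lbmol/h

Conversion of A: A consumed = 0.387 × 101 = 39.09 lbmol/h = 1ξ₁ + 1ξ₂.
Selectivity: 1ξ₁ / (2ξ₂) = 1.14 → ξ₁ = 2.28 ξ₂.
Substitute: (1·2.28 + 1) ξ₂ = 39.09 → ξ₂ = 11.92 lbmol/h, ξ₁ = 27.17 lbmol/h.
Outlet amounts (n = n₀ + Σ ν·ξ):
  A: 101 − 1(27.17) − 1(11.92) = 61.91
  G: 312 − 3(27.17) − 2(11.92) = 206.7
  E: 0 + 1(27.17) = 27.17
  B: 0 + 2(11.92) = 23.83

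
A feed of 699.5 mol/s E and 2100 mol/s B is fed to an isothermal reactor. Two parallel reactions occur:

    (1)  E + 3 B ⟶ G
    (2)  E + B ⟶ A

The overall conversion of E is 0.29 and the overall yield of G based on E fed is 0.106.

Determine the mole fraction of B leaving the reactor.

0.714

Yield of G: 1ξ₁ / 699.5 = 0.106 → ξ₁ = 74.15 mol/s.
Conversion of E: 1ξ₁ + 1ξ₂ = 0.29 × 699.5 = 202.9 → ξ₂ = 128.7 mol/s.
Outlet amounts (n = n₀ + Σ ν·ξ):
  E: 699.5 − 1(74.15) − 1(128.7) = 496.6
  B: 2100 − 3(74.15) − 1(128.7) = 1749
  G: 0 + 1(74.15) = 74.15
  A: 0 + 1(128.7) = 128.7
Total out = 2448 mol/s; y_B = 1749 / 2448 = 0.7143.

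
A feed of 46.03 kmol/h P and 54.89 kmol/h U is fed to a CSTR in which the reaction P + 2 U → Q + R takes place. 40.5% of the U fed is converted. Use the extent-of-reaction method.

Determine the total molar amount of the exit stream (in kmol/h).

89.8 kmol/h

U reacted = 0.405 × 54.89 = 22.23 kmol/h; ν_U = −2, so ξ = 22.23/2 = 11.12 kmol/h.
Outlet amounts (n = n₀ + ν ξ):
  P: 46.03 − 1(11.12) = 34.91
  U: 54.89 − 2(11.12) = 32.66
  Q: 0 + 1(11.12) = 11.12
  R: 0 + 1(11.12) = 11.12
Total out = 34.91 + 32.66 + 11.12 + 11.12 = 89.8 kmol/h.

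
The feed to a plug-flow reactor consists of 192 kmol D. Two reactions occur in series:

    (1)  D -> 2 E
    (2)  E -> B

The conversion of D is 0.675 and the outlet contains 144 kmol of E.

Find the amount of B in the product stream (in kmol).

Conversion of D: D consumed = 1ξ₁ = 0.675 × 192 → ξ₁ = 129.6 kmol.
E balance: n_E = 0 + 2ξ₁ − 1ξ₂ = 144 → ξ₂ = (2·129.6 − 144)/1 = 115.2 kmol.
Outlet amounts (n = n₀ + Σ ν·ξ):
  D: 192 − 1(129.6) = 62.4
  E: 0 + 2(129.6) − 1(115.2) = 144
  B: 0 + 1(115.2) = 115.2

115 kmol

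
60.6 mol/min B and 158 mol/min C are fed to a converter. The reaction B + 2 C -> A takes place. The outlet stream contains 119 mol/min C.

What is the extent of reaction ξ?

For C: n = n₀ − 2ξ → 119 = 158 − 2ξ, giving ξ = 19.5 mol/min.
Outlet amounts (n = n₀ + ν ξ):
  B: 60.6 − 1(19.5) = 41.1
  C: 158 − 2(19.5) = 119
  A: 0 + 1(19.5) = 19.5

ξ = 19.5 mol/min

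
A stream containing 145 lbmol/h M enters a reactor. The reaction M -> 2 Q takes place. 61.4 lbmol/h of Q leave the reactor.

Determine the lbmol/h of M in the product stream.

114 lbmol/h

For Q: n = n₀ + 2ξ → 61.4 = 0 + 2ξ, giving ξ = 30.7 lbmol/h.
Outlet amounts (n = n₀ + ν ξ):
  M: 145 − 1(30.7) = 114.3
  Q: 0 + 2(30.7) = 61.4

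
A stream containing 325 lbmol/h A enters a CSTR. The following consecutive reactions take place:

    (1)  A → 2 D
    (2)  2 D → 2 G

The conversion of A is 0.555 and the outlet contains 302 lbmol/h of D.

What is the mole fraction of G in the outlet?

0.116

Conversion of A: A consumed = 1ξ₁ = 0.555 × 325 → ξ₁ = 180.4 lbmol/h.
D balance: n_D = 0 + 2ξ₁ − 2ξ₂ = 302 → ξ₂ = (2·180.4 − 302)/2 = 29.38 lbmol/h.
Outlet amounts (n = n₀ + Σ ν·ξ):
  A: 325 − 1(180.4) = 144.6
  D: 0 + 2(180.4) − 2(29.38) = 302
  G: 0 + 2(29.38) = 58.75
Total out = 505.4 lbmol/h; y_G = 58.75 / 505.4 = 0.1163.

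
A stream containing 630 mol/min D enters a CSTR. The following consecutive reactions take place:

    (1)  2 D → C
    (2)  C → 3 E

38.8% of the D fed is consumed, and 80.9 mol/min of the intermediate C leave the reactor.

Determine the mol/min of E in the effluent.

124 mol/min

Conversion of D: D consumed = 2ξ₁ = 0.388 × 630 → ξ₁ = 122.2 mol/min.
C balance: n_C = 0 + 1ξ₁ − 1ξ₂ = 80.9 → ξ₂ = (1·122.2 − 80.9)/1 = 41.32 mol/min.
Outlet amounts (n = n₀ + Σ ν·ξ):
  D: 630 − 2(122.2) = 385.6
  C: 0 + 1(122.2) − 1(41.32) = 80.9
  E: 0 + 3(41.32) = 124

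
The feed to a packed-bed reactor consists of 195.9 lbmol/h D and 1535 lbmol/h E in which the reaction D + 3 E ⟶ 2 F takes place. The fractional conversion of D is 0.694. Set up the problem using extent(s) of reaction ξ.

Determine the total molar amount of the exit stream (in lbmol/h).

D reacted = 0.694 × 195.9 = 136 lbmol/h; ν_D = −1, so ξ = 136/1 = 136 lbmol/h.
Outlet amounts (n = n₀ + ν ξ):
  D: 195.9 − 1(136) = 59.95
  E: 1535 − 3(136) = 1127
  F: 0 + 2(136) = 271.9
Total out = 59.95 + 1127 + 271.9 = 1459 lbmol/h.

1460 lbmol/h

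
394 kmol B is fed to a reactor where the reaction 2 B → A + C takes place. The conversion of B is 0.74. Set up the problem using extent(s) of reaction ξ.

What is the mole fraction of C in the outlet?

B reacted = 0.74 × 394 = 291.6 kmol; ν_B = −2, so ξ = 291.6/2 = 145.8 kmol.
Outlet amounts (n = n₀ + ν ξ):
  B: 394 − 2(145.8) = 102.4
  A: 0 + 1(145.8) = 145.8
  C: 0 + 1(145.8) = 145.8
Total out = 394 kmol; y_C = 145.8 / 394 = 0.37.

0.37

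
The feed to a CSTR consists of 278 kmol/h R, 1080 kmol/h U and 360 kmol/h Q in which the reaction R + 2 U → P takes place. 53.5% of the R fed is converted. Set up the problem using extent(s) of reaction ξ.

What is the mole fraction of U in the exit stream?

0.551

R reacted = 0.535 × 278 = 148.7 kmol/h; ν_R = −1, so ξ = 148.7/1 = 148.7 kmol/h.
Outlet amounts (n = n₀ + ν ξ):
  R: 278 − 1(148.7) = 129.3
  U: 1080 − 2(148.7) = 782.5
  P: 0 + 1(148.7) = 148.7
  Q: 360 (inert)
Total out = 1421 kmol/h; y_U = 782.5 / 1421 = 0.5509.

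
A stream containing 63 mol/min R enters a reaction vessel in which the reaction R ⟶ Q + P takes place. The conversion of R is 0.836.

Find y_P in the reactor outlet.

0.455

R reacted = 0.836 × 63 = 52.67 mol/min; ν_R = −1, so ξ = 52.67/1 = 52.67 mol/min.
Outlet amounts (n = n₀ + ν ξ):
  R: 63 − 1(52.67) = 10.33
  Q: 0 + 1(52.67) = 52.67
  P: 0 + 1(52.67) = 52.67
Total out = 115.7 mol/min; y_P = 52.67 / 115.7 = 0.4553.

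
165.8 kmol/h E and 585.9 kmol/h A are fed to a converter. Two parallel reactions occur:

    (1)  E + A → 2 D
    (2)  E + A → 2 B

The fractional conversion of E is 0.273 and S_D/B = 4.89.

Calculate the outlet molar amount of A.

541 kmol/h

Conversion of E: E consumed = 0.273 × 165.8 = 45.26 kmol/h = 1ξ₁ + 1ξ₂.
Selectivity: 2ξ₁ / (2ξ₂) = 4.89 → ξ₁ = 4.89 ξ₂.
Substitute: (1·4.89 + 1) ξ₂ = 45.26 → ξ₂ = 7.685 kmol/h, ξ₁ = 37.58 kmol/h.
Outlet amounts (n = n₀ + Σ ν·ξ):
  E: 165.8 − 1(37.58) − 1(7.685) = 120.5
  A: 585.9 − 1(37.58) − 1(7.685) = 540.6
  D: 0 + 2(37.58) = 75.16
  B: 0 + 2(7.685) = 15.37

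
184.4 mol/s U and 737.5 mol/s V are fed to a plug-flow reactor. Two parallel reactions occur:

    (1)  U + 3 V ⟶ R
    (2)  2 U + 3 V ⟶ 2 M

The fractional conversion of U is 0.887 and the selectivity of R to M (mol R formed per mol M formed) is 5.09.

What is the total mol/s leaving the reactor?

Conversion of U: U consumed = 0.887 × 184.4 = 163.6 mol/s = 1ξ₁ + 2ξ₂.
Selectivity: 1ξ₁ / (2ξ₂) = 5.09 → ξ₁ = 10.18 ξ₂.
Substitute: (1·10.18 + 2) ξ₂ = 163.6 → ξ₂ = 13.43 mol/s, ξ₁ = 136.7 mol/s.
Outlet amounts (n = n₀ + Σ ν·ξ):
  U: 184.4 − 1(136.7) − 2(13.43) = 20.84
  V: 737.5 − 3(136.7) − 3(13.43) = 287.1
  R: 0 + 1(136.7) = 136.7
  M: 0 + 2(13.43) = 26.86
Total out = 20.84 + 287.1 + 136.7 + 26.86 = 471.5 mol/s.

471 mol/s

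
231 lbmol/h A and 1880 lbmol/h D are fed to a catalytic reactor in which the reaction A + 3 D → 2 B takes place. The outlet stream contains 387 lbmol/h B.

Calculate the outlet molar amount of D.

1300 lbmol/h

For B: n = n₀ + 2ξ → 387 = 0 + 2ξ, giving ξ = 193.5 lbmol/h.
Outlet amounts (n = n₀ + ν ξ):
  A: 231 − 1(193.5) = 37.5
  D: 1880 − 3(193.5) = 1300
  B: 0 + 2(193.5) = 387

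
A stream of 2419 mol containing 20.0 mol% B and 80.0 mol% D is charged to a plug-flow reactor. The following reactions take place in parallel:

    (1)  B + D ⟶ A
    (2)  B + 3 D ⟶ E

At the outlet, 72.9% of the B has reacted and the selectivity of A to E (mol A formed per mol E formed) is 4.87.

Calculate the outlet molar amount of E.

Conversion of B: B consumed = 0.729 × 483.8 = 352.7 mol = 1ξ₁ + 1ξ₂.
Selectivity: 1ξ₁ / (1ξ₂) = 4.87 → ξ₁ = 4.87 ξ₂.
Substitute: (1·4.87 + 1) ξ₂ = 352.7 → ξ₂ = 60.08 mol, ξ₁ = 292.6 mol.
Outlet amounts (n = n₀ + Σ ν·ξ):
  B: 483.8 − 1(292.6) − 1(60.08) = 131.1
  D: 1935 − 1(292.6) − 3(60.08) = 1462
  A: 0 + 1(292.6) = 292.6
  E: 0 + 1(60.08) = 60.08

60.1 mol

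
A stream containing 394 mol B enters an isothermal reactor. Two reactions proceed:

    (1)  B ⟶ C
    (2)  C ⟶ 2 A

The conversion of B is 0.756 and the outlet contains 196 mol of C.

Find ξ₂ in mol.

ξ₂ = 102 mol

Conversion of B: B consumed = 1ξ₁ = 0.756 × 394 → ξ₁ = 297.9 mol.
C balance: n_C = 0 + 1ξ₁ − 1ξ₂ = 196 → ξ₂ = (1·297.9 − 196)/1 = 101.9 mol.
Outlet amounts (n = n₀ + Σ ν·ξ):
  B: 394 − 1(297.9) = 96.14
  C: 0 + 1(297.9) − 1(101.9) = 196
  A: 0 + 2(101.9) = 203.7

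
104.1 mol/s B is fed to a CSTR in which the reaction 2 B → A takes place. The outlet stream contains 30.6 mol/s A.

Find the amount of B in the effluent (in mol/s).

For A: n = n₀ + 1ξ → 30.6 = 0 + 1ξ, giving ξ = 30.6 mol/s.
Outlet amounts (n = n₀ + ν ξ):
  B: 104.1 − 2(30.6) = 42.9
  A: 0 + 1(30.6) = 30.6

42.9 mol/s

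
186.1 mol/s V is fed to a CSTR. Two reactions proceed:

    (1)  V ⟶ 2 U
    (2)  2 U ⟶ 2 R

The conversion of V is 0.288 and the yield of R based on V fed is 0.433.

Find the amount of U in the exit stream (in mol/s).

Conversion of V: V consumed = 1ξ₁ = 0.288 × 186.1 → ξ₁ = 53.6 mol/s.
Yield of R: 2ξ₂ / 186.1 = 0.433 → ξ₂ = 40.29 mol/s.
Outlet amounts (n = n₀ + Σ ν·ξ):
  V: 186.1 − 1(53.6) = 132.5
  U: 0 + 2(53.6) − 2(40.29) = 26.61
  R: 0 + 2(40.29) = 80.58

26.6 mol/s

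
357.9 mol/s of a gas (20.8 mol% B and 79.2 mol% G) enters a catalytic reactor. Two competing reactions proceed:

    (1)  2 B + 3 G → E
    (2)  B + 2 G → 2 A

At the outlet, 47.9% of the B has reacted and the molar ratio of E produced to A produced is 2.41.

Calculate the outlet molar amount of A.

6.7 mol/s

Conversion of B: B consumed = 0.479 × 74.44 = 35.66 mol/s = 2ξ₁ + 1ξ₂.
Selectivity: 1ξ₁ / (2ξ₂) = 2.41 → ξ₁ = 4.82 ξ₂.
Substitute: (2·4.82 + 1) ξ₂ = 35.66 → ξ₂ = 3.351 mol/s, ξ₁ = 16.15 mol/s.
Outlet amounts (n = n₀ + Σ ν·ξ):
  B: 74.44 − 2(16.15) − 1(3.351) = 38.78
  G: 283.5 − 3(16.15) − 2(3.351) = 228.3
  E: 0 + 1(16.15) = 16.15
  A: 0 + 2(3.351) = 6.703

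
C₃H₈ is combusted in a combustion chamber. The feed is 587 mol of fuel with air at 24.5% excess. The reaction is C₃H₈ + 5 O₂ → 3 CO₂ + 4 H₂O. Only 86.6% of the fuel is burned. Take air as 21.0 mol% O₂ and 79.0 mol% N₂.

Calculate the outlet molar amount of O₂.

Stoichiometric O₂ = 5 × 587 = 2935 mol; O₂ fed = 2935 × 1.245 = 3654 mol.
N₂ fed = 3654 × 79/21 = 13750 mol.
Fuel reacted = 0.866 × 587 → ξ = 508.3 mol.
Outlet (n = n₀ + ν ξ):
  C₃H₈: 587 − 1(508.3) = 78.66
  O₂: 3654 − 5(508.3) = 1112
  N₂: 13750 (inert)
  CO₂: 0 + 3(508.3) = 1525
  H₂O: 0 + 4(508.3) = 2033

1110 mol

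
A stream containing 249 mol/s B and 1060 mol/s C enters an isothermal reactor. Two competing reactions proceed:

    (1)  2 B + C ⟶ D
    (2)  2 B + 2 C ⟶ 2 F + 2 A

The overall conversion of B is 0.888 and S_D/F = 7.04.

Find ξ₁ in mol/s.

Conversion of B: B consumed = 0.888 × 249 = 221.1 mol/s = 2ξ₁ + 2ξ₂.
Selectivity: 1ξ₁ / (2ξ₂) = 7.04 → ξ₁ = 14.08 ξ₂.
Substitute: (2·14.08 + 2) ξ₂ = 221.1 → ξ₂ = 7.331 mol/s, ξ₁ = 103.2 mol/s.
Outlet amounts (n = n₀ + Σ ν·ξ):
  B: 249 − 2(103.2) − 2(7.331) = 27.89
  C: 1060 − 1(103.2) − 2(7.331) = 942.1
  D: 0 + 1(103.2) = 103.2
  F: 0 + 2(7.331) = 14.66
  A: 0 + 2(7.331) = 14.66

ξ₁ = 103 mol/s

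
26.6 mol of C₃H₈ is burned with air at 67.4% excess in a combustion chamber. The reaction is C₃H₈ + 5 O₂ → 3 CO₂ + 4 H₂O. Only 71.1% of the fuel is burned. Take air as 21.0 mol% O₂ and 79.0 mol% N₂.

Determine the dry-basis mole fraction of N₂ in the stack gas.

0.813

Stoichiometric O₂ = 5 × 26.6 = 133 mol; O₂ fed = 133 × 1.674 = 222.6 mol.
N₂ fed = 222.6 × 79/21 = 837.6 mol.
Fuel reacted = 0.711 × 26.6 → ξ = 18.91 mol.
Outlet (n = n₀ + ν ξ):
  C₃H₈: 26.6 − 1(18.91) = 7.687
  O₂: 222.6 − 5(18.91) = 128.1
  N₂: 837.6 (inert)
  CO₂: 0 + 3(18.91) = 56.74
  H₂O: 0 + 4(18.91) = 75.65
Dry total = 1030 mol; y_N₂ (dry) = 837.6 / 1030 = 0.8131.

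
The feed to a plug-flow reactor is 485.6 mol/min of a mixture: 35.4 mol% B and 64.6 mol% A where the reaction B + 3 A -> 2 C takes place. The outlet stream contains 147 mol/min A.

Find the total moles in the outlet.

For A: n = n₀ − 3ξ → 147 = 313.7 − 3ξ, giving ξ = 55.57 mol/min.
Outlet amounts (n = n₀ + ν ξ):
  B: 171.9 − 1(55.57) = 116.3
  A: 313.7 − 3(55.57) = 147
  C: 0 + 2(55.57) = 111.1
Total out = 116.3 + 147 + 111.1 = 374.5 mol/min.

374 mol/min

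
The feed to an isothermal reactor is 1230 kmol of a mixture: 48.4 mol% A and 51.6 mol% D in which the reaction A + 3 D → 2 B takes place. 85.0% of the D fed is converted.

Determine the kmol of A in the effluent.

D reacted = 0.85 × 634.7 = 539.5 kmol; ν_D = −3, so ξ = 539.5/3 = 179.8 kmol.
Outlet amounts (n = n₀ + ν ξ):
  A: 595.3 − 1(179.8) = 415.5
  D: 634.7 − 3(179.8) = 95.2
  B: 0 + 2(179.8) = 359.7

415 kmol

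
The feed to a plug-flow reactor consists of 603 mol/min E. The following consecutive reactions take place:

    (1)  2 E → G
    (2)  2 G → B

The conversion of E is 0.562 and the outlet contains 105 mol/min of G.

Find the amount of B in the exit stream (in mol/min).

32.2 mol/min

Conversion of E: E consumed = 2ξ₁ = 0.562 × 603 → ξ₁ = 169.4 mol/min.
G balance: n_G = 0 + 1ξ₁ − 2ξ₂ = 105 → ξ₂ = (1·169.4 − 105)/2 = 32.22 mol/min.
Outlet amounts (n = n₀ + Σ ν·ξ):
  E: 603 − 2(169.4) = 264.1
  G: 0 + 1(169.4) − 2(32.22) = 105
  B: 0 + 1(32.22) = 32.22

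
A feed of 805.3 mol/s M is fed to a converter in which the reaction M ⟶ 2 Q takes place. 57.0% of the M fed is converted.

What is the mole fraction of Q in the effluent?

0.726

M reacted = 0.57 × 805.3 = 459 mol/s; ν_M = −1, so ξ = 459/1 = 459 mol/s.
Outlet amounts (n = n₀ + ν ξ):
  M: 805.3 − 1(459) = 346.3
  Q: 0 + 2(459) = 918
Total out = 1264 mol/s; y_Q = 918 / 1264 = 0.7261.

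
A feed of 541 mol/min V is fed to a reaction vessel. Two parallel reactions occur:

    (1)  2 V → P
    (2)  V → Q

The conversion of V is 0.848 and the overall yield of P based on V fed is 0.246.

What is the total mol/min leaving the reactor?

408 mol/min

Yield of P: 1ξ₁ / 541 = 0.246 → ξ₁ = 133.1 mol/min.
Conversion of V: 2ξ₁ + 1ξ₂ = 0.848 × 541 = 458.8 → ξ₂ = 192.6 mol/min.
Outlet amounts (n = n₀ + Σ ν·ξ):
  V: 541 − 2(133.1) − 1(192.6) = 82.23
  P: 0 + 1(133.1) = 133.1
  Q: 0 + 1(192.6) = 192.6
Total out = 82.23 + 133.1 + 192.6 = 407.9 mol/min.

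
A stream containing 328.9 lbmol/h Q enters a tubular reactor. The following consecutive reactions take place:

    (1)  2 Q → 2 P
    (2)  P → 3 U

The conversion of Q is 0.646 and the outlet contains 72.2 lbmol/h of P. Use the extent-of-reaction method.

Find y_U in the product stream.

Conversion of Q: Q consumed = 2ξ₁ = 0.646 × 328.9 → ξ₁ = 106.2 lbmol/h.
P balance: n_P = 0 + 2ξ₁ − 1ξ₂ = 72.2 → ξ₂ = (2·106.2 − 72.2)/1 = 140.3 lbmol/h.
Outlet amounts (n = n₀ + Σ ν·ξ):
  Q: 328.9 − 2(106.2) = 116.4
  P: 0 + 2(106.2) − 1(140.3) = 72.2
  U: 0 + 3(140.3) = 420.8
Total out = 609.4 lbmol/h; y_U = 420.8 / 609.4 = 0.6905.

0.69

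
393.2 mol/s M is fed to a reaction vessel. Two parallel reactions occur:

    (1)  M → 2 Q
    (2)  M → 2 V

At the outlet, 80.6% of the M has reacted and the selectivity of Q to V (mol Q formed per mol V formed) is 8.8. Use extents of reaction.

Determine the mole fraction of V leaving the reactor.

Conversion of M: M consumed = 0.806 × 393.2 = 316.9 mol/s = 1ξ₁ + 1ξ₂.
Selectivity: 2ξ₁ / (2ξ₂) = 8.8 → ξ₁ = 8.8 ξ₂.
Substitute: (1·8.8 + 1) ξ₂ = 316.9 → ξ₂ = 32.34 mol/s, ξ₁ = 284.6 mol/s.
Outlet amounts (n = n₀ + Σ ν·ξ):
  M: 393.2 − 1(284.6) − 1(32.34) = 76.28
  Q: 0 + 2(284.6) = 569.2
  V: 0 + 2(32.34) = 64.68
Total out = 710.1 mol/s; y_V = 64.68 / 710.1 = 0.09108.

0.0911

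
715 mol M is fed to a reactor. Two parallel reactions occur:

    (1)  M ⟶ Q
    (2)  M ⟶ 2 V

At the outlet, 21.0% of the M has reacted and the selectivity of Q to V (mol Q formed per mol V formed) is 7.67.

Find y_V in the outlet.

0.0254

Conversion of M: M consumed = 0.21 × 715 = 150.2 mol = 1ξ₁ + 1ξ₂.
Selectivity: 1ξ₁ / (2ξ₂) = 7.67 → ξ₁ = 15.34 ξ₂.
Substitute: (1·15.34 + 1) ξ₂ = 150.2 → ξ₂ = 9.189 mol, ξ₁ = 141 mol.
Outlet amounts (n = n₀ + Σ ν·ξ):
  M: 715 − 1(141) − 1(9.189) = 564.8
  Q: 0 + 1(141) = 141
  V: 0 + 2(9.189) = 18.38
Total out = 724.2 mol; y_V = 18.38 / 724.2 = 0.02538.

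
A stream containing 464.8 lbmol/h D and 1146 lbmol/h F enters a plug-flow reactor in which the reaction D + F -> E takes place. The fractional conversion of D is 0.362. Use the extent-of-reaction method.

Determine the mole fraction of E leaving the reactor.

0.117

D reacted = 0.362 × 464.8 = 168.3 lbmol/h; ν_D = −1, so ξ = 168.3/1 = 168.3 lbmol/h.
Outlet amounts (n = n₀ + ν ξ):
  D: 464.8 − 1(168.3) = 296.5
  F: 1146 − 1(168.3) = 977.7
  E: 0 + 1(168.3) = 168.3
Total out = 1443 lbmol/h; y_E = 168.3 / 1443 = 0.1166.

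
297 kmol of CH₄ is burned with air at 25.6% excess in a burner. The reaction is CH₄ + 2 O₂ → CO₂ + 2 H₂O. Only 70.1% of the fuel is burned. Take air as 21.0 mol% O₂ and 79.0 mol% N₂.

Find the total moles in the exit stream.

3850 kmol

Stoichiometric O₂ = 2 × 297 = 594 kmol; O₂ fed = 594 × 1.256 = 746.1 kmol.
N₂ fed = 746.1 × 79/21 = 2807 kmol.
Fuel reacted = 0.701 × 297 → ξ = 208.2 kmol.
Outlet (n = n₀ + ν ξ):
  CH₄: 297 − 1(208.2) = 88.8
  O₂: 746.1 − 2(208.2) = 329.7
  N₂: 2807 (inert)
  CO₂: 0 + 1(208.2) = 208.2
  H₂O: 0 + 2(208.2) = 416.4
Total out = 88.8 + 329.7 + 2807 + 208.2 + 416.4 = 3850 kmol.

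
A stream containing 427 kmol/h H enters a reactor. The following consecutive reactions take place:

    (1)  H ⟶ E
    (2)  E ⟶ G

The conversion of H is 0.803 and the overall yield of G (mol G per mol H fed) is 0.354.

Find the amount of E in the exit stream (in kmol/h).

Conversion of H: H consumed = 1ξ₁ = 0.803 × 427 → ξ₁ = 342.9 kmol/h.
Yield of G: 1ξ₂ / 427 = 0.354 → ξ₂ = 151.2 kmol/h.
Outlet amounts (n = n₀ + Σ ν·ξ):
  H: 427 − 1(342.9) = 84.12
  E: 0 + 1(342.9) − 1(151.2) = 191.7
  G: 0 + 1(151.2) = 151.2

192 kmol/h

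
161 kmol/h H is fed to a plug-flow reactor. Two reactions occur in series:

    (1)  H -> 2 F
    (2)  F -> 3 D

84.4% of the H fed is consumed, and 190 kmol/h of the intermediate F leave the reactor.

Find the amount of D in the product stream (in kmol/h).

Conversion of H: H consumed = 1ξ₁ = 0.844 × 161 → ξ₁ = 135.9 kmol/h.
F balance: n_F = 0 + 2ξ₁ − 1ξ₂ = 190 → ξ₂ = (2·135.9 − 190)/1 = 81.77 kmol/h.
Outlet amounts (n = n₀ + Σ ν·ξ):
  H: 161 − 1(135.9) = 25.12
  F: 0 + 2(135.9) − 1(81.77) = 190
  D: 0 + 3(81.77) = 245.3

245 kmol/h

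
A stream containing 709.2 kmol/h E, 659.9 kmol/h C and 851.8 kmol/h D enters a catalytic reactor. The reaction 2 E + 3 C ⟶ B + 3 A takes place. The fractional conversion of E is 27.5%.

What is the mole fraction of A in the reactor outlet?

0.138

E reacted = 0.275 × 709.2 = 195 kmol/h; ν_E = −2, so ξ = 195/2 = 97.52 kmol/h.
Outlet amounts (n = n₀ + ν ξ):
  E: 709.2 − 2(97.52) = 514.2
  C: 659.9 − 3(97.52) = 367.4
  B: 0 + 1(97.52) = 97.52
  A: 0 + 3(97.52) = 292.5
  D: 851.8 (inert)
Total out = 2123 kmol/h; y_A = 292.5 / 2123 = 0.1378.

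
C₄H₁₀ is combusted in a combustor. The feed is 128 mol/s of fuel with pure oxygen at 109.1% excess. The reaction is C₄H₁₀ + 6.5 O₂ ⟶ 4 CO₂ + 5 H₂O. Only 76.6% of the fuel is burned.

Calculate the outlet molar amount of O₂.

1100 mol/s

Stoichiometric O₂ = 6.5 × 128 = 832 mol/s; O₂ fed = 832 × 2.091 = 1740 mol/s.
Fuel reacted = 0.766 × 128 → ξ = 98.05 mol/s.
Outlet (n = n₀ + ν ξ):
  C₄H₁₀: 128 − 1(98.05) = 29.95
  O₂: 1740 − 6.5(98.05) = 1102
  CO₂: 0 + 4(98.05) = 392.2
  H₂O: 0 + 5(98.05) = 490.2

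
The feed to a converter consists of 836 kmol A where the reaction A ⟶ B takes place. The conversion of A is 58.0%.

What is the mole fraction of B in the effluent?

A reacted = 0.58 × 836 = 484.9 kmol; ν_A = −1, so ξ = 484.9/1 = 484.9 kmol.
Outlet amounts (n = n₀ + ν ξ):
  A: 836 − 1(484.9) = 351.1
  B: 0 + 1(484.9) = 484.9
Total out = 836 kmol; y_B = 484.9 / 836 = 0.58.

0.58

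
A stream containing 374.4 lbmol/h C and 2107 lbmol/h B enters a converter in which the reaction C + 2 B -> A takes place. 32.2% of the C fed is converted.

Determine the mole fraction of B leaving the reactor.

C reacted = 0.322 × 374.4 = 120.6 lbmol/h; ν_C = −1, so ξ = 120.6/1 = 120.6 lbmol/h.
Outlet amounts (n = n₀ + ν ξ):
  C: 374.4 − 1(120.6) = 253.8
  B: 2107 − 2(120.6) = 1866
  A: 0 + 1(120.6) = 120.6
Total out = 2240 lbmol/h; y_B = 1866 / 2240 = 0.8329.

0.833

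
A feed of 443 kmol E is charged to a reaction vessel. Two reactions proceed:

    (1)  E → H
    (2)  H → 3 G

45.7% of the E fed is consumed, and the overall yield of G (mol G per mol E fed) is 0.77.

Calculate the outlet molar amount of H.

Conversion of E: E consumed = 1ξ₁ = 0.457 × 443 → ξ₁ = 202.5 kmol.
Yield of G: 3ξ₂ / 443 = 0.77 → ξ₂ = 113.7 kmol.
Outlet amounts (n = n₀ + Σ ν·ξ):
  E: 443 − 1(202.5) = 240.5
  H: 0 + 1(202.5) − 1(113.7) = 88.75
  G: 0 + 3(113.7) = 341.1

88.7 kmol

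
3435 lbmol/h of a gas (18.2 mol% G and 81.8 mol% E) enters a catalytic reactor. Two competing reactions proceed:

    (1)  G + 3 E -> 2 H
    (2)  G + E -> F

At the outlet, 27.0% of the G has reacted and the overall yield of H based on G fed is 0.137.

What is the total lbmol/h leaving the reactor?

3220 lbmol/h

Yield of H: 2ξ₁ / 625.2 = 0.137 → ξ₁ = 42.82 lbmol/h.
Conversion of G: 1ξ₁ + 1ξ₂ = 0.27 × 625.2 = 168.8 → ξ₂ = 126 lbmol/h.
Outlet amounts (n = n₀ + Σ ν·ξ):
  G: 625.2 − 1(42.82) − 1(126) = 456.4
  E: 2810 − 3(42.82) − 1(126) = 2555
  H: 0 + 2(42.82) = 85.65
  F: 0 + 1(126) = 126
Total out = 456.4 + 2555 + 85.65 + 126 = 3223 lbmol/h.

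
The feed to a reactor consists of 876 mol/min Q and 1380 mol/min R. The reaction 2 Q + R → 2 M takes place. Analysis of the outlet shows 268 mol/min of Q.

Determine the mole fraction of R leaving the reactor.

0.551

For Q: n = n₀ − 2ξ → 268 = 876 − 2ξ, giving ξ = 304 mol/min.
Outlet amounts (n = n₀ + ν ξ):
  Q: 876 − 2(304) = 268
  R: 1380 − 1(304) = 1076
  M: 0 + 2(304) = 608
Total out = 1952 mol/min; y_R = 1076 / 1952 = 0.5512.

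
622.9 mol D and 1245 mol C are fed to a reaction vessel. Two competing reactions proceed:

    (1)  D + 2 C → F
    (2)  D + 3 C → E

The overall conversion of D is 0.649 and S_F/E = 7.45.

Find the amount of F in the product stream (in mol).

Conversion of D: D consumed = 0.649 × 622.9 = 404.3 mol = 1ξ₁ + 1ξ₂.
Selectivity: 1ξ₁ / (1ξ₂) = 7.45 → ξ₁ = 7.45 ξ₂.
Substitute: (1·7.45 + 1) ξ₂ = 404.3 → ξ₂ = 47.84 mol, ξ₁ = 356.4 mol.
Outlet amounts (n = n₀ + Σ ν·ξ):
  D: 622.9 − 1(356.4) − 1(47.84) = 218.6
  C: 1245 − 2(356.4) − 3(47.84) = 388.6
  F: 0 + 1(356.4) = 356.4
  E: 0 + 1(47.84) = 47.84

356 mol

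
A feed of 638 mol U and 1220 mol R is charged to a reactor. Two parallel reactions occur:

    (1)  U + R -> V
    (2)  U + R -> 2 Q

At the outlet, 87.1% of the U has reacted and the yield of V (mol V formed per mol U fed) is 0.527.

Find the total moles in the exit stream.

1520 mol

Yield of V: 1ξ₁ / 638 = 0.527 → ξ₁ = 336.2 mol.
Conversion of U: 1ξ₁ + 1ξ₂ = 0.871 × 638 = 555.7 → ξ₂ = 219.5 mol.
Outlet amounts (n = n₀ + Σ ν·ξ):
  U: 638 − 1(336.2) − 1(219.5) = 82.3
  R: 1220 − 1(336.2) − 1(219.5) = 664.3
  V: 0 + 1(336.2) = 336.2
  Q: 0 + 2(219.5) = 438.9
Total out = 82.3 + 664.3 + 336.2 + 438.9 = 1522 mol.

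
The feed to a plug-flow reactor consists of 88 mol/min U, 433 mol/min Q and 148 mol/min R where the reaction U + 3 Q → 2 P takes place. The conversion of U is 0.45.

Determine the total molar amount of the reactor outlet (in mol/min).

U reacted = 0.45 × 88 = 39.6 mol/min; ν_U = −1, so ξ = 39.6/1 = 39.6 mol/min.
Outlet amounts (n = n₀ + ν ξ):
  U: 88 − 1(39.6) = 48.4
  Q: 433 − 3(39.6) = 314.2
  P: 0 + 2(39.6) = 79.2
  R: 148 (inert)
Total out = 48.4 + 314.2 + 79.2 + 148 = 589.8 mol/min.

590 mol/min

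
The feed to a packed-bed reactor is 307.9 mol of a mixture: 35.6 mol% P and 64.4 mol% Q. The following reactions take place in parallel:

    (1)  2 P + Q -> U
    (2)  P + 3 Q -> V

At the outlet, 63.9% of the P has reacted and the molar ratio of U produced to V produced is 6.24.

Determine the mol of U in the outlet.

32.4 mol

Conversion of P: P consumed = 0.639 × 109.6 = 70.04 mol = 2ξ₁ + 1ξ₂.
Selectivity: 1ξ₁ / (1ξ₂) = 6.24 → ξ₁ = 6.24 ξ₂.
Substitute: (2·6.24 + 1) ξ₂ = 70.04 → ξ₂ = 5.196 mol, ξ₁ = 32.42 mol.
Outlet amounts (n = n₀ + Σ ν·ξ):
  P: 109.6 − 2(32.42) − 1(5.196) = 39.57
  Q: 198.3 − 1(32.42) − 3(5.196) = 150.3
  U: 0 + 1(32.42) = 32.42
  V: 0 + 1(5.196) = 5.196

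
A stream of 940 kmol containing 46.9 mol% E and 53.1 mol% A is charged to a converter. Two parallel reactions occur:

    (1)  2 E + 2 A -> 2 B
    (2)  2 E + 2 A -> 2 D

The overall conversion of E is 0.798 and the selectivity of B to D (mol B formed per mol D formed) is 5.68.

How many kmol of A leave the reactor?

147 kmol

Conversion of E: E consumed = 0.798 × 440.9 = 351.8 kmol = 2ξ₁ + 2ξ₂.
Selectivity: 2ξ₁ / (2ξ₂) = 5.68 → ξ₁ = 5.68 ξ₂.
Substitute: (2·5.68 + 2) ξ₂ = 351.8 → ξ₂ = 26.33 kmol, ξ₁ = 149.6 kmol.
Outlet amounts (n = n₀ + Σ ν·ξ):
  E: 440.9 − 2(149.6) − 2(26.33) = 89.05
  A: 499.1 − 2(149.6) − 2(26.33) = 147.3
  B: 0 + 2(149.6) = 299.1
  D: 0 + 2(26.33) = 52.67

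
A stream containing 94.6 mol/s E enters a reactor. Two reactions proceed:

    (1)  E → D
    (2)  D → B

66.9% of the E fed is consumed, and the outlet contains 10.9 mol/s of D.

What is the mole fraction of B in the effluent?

Conversion of E: E consumed = 1ξ₁ = 0.669 × 94.6 → ξ₁ = 63.29 mol/s.
D balance: n_D = 0 + 1ξ₁ − 1ξ₂ = 10.9 → ξ₂ = (1·63.29 − 10.9)/1 = 52.39 mol/s.
Outlet amounts (n = n₀ + Σ ν·ξ):
  E: 94.6 − 1(63.29) = 31.31
  D: 0 + 1(63.29) − 1(52.39) = 10.9
  B: 0 + 1(52.39) = 52.39
Total out = 94.6 mol/s; y_B = 52.39 / 94.6 = 0.5538.

0.554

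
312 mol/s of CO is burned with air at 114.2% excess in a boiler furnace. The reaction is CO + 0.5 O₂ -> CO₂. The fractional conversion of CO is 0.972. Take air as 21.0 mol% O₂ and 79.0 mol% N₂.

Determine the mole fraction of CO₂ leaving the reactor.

Stoichiometric O₂ = 0.5 × 312 = 156 mol/s; O₂ fed = 156 × 2.142 = 334.2 mol/s.
N₂ fed = 334.2 × 79/21 = 1257 mol/s.
Fuel reacted = 0.972 × 312 → ξ = 303.3 mol/s.
Outlet (n = n₀ + ν ξ):
  CO: 312 − 1(303.3) = 8.736
  O₂: 334.2 − 0.5(303.3) = 182.5
  N₂: 1257 (inert)
  CO₂: 0 + 1(303.3) = 303.3
Total out = 1752 mol/s; y_CO₂ = 303.3 / 1752 = 0.1731.

0.173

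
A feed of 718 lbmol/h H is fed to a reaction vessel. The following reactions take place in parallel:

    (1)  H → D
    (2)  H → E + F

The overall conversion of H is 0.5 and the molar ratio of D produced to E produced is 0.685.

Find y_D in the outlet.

Conversion of H: H consumed = 0.5 × 718 = 359 lbmol/h = 1ξ₁ + 1ξ₂.
Selectivity: 1ξ₁ / (1ξ₂) = 0.685 → ξ₁ = 0.685 ξ₂.
Substitute: (1·0.685 + 1) ξ₂ = 359 → ξ₂ = 213.1 lbmol/h, ξ₁ = 145.9 lbmol/h.
Outlet amounts (n = n₀ + Σ ν·ξ):
  H: 718 − 1(145.9) − 1(213.1) = 359
  D: 0 + 1(145.9) = 145.9
  E: 0 + 1(213.1) = 213.1
  F: 0 + 1(213.1) = 213.1
Total out = 931.1 lbmol/h; y_D = 145.9 / 931.1 = 0.1568.

0.157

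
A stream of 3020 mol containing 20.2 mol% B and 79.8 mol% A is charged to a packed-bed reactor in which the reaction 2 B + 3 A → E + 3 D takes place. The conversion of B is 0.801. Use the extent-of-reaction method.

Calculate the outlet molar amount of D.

B reacted = 0.801 × 610 = 488.6 mol; ν_B = −2, so ξ = 488.6/2 = 244.3 mol.
Outlet amounts (n = n₀ + ν ξ):
  B: 610 − 2(244.3) = 121.4
  A: 2410 − 3(244.3) = 1677
  E: 0 + 1(244.3) = 244.3
  D: 0 + 3(244.3) = 733

733 mol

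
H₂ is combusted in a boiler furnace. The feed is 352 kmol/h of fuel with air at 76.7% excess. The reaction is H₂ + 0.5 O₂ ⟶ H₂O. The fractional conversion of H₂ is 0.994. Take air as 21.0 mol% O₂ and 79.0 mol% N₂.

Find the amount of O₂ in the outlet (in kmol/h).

136 kmol/h

Stoichiometric O₂ = 0.5 × 352 = 176 kmol/h; O₂ fed = 176 × 1.767 = 311 kmol/h.
N₂ fed = 311 × 79/21 = 1170 kmol/h.
Fuel reacted = 0.994 × 352 → ξ = 349.9 kmol/h.
Outlet (n = n₀ + ν ξ):
  H₂: 352 − 1(349.9) = 2.112
  O₂: 311 − 0.5(349.9) = 136
  N₂: 1170 (inert)
  H₂O: 0 + 1(349.9) = 349.9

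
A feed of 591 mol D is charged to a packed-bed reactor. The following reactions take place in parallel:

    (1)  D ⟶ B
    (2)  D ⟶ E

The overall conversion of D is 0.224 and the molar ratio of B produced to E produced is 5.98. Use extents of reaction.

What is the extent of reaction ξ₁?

ξ₁ = 113 mol

Conversion of D: D consumed = 0.224 × 591 = 132.4 mol = 1ξ₁ + 1ξ₂.
Selectivity: 1ξ₁ / (1ξ₂) = 5.98 → ξ₁ = 5.98 ξ₂.
Substitute: (1·5.98 + 1) ξ₂ = 132.4 → ξ₂ = 18.97 mol, ξ₁ = 113.4 mol.
Outlet amounts (n = n₀ + Σ ν·ξ):
  D: 591 − 1(113.4) − 1(18.97) = 458.6
  B: 0 + 1(113.4) = 113.4
  E: 0 + 1(18.97) = 18.97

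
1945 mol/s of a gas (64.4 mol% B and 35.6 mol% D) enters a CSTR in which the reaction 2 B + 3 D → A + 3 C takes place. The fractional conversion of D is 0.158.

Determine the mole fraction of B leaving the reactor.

D reacted = 0.158 × 692.4 = 109.4 mol/s; ν_D = −3, so ξ = 109.4/3 = 36.47 mol/s.
Outlet amounts (n = n₀ + ν ξ):
  B: 1253 − 2(36.47) = 1180
  D: 692.4 − 3(36.47) = 583
  A: 0 + 1(36.47) = 36.47
  C: 0 + 3(36.47) = 109.4
Total out = 1909 mol/s; y_B = 1180 / 1909 = 0.6181.

0.618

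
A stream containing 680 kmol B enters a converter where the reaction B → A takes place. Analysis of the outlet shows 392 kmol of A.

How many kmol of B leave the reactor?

For A: n = n₀ + 1ξ → 392 = 0 + 1ξ, giving ξ = 392 kmol.
Outlet amounts (n = n₀ + ν ξ):
  B: 680 − 1(392) = 288
  A: 0 + 1(392) = 392

288 kmol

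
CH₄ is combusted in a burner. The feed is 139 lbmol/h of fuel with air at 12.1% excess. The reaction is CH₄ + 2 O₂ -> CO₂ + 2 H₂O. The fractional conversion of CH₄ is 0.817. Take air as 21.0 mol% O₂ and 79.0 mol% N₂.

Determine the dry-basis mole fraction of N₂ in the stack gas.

Stoichiometric O₂ = 2 × 139 = 278 lbmol/h; O₂ fed = 278 × 1.121 = 311.6 lbmol/h.
N₂ fed = 311.6 × 79/21 = 1172 lbmol/h.
Fuel reacted = 0.817 × 139 → ξ = 113.6 lbmol/h.
Outlet (n = n₀ + ν ξ):
  CH₄: 139 − 1(113.6) = 25.44
  O₂: 311.6 − 2(113.6) = 84.51
  N₂: 1172 (inert)
  CO₂: 0 + 1(113.6) = 113.6
  H₂O: 0 + 2(113.6) = 227.1
Dry total = 1396 lbmol/h; y_N₂ (dry) = 1172 / 1396 = 0.8399.

0.84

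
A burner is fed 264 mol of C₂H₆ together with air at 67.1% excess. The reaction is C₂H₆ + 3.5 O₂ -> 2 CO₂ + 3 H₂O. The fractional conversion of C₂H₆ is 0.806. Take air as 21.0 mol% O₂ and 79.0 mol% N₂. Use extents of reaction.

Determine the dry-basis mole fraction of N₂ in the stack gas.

0.82

Stoichiometric O₂ = 3.5 × 264 = 924 mol; O₂ fed = 924 × 1.671 = 1544 mol.
N₂ fed = 1544 × 79/21 = 5808 mol.
Fuel reacted = 0.806 × 264 → ξ = 212.8 mol.
Outlet (n = n₀ + ν ξ):
  C₂H₆: 264 − 1(212.8) = 51.22
  O₂: 1544 − 3.5(212.8) = 799.3
  N₂: 5808 (inert)
  CO₂: 0 + 2(212.8) = 425.6
  H₂O: 0 + 3(212.8) = 638.4
Dry total = 7084 mol; y_N₂ (dry) = 5808 / 7084 = 0.8199.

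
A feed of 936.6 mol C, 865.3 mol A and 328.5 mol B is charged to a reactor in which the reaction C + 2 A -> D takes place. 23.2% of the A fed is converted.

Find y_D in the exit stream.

0.052

A reacted = 0.232 × 865.3 = 200.7 mol; ν_A = −2, so ξ = 200.7/2 = 100.4 mol.
Outlet amounts (n = n₀ + ν ξ):
  C: 936.6 − 1(100.4) = 836.2
  A: 865.3 − 2(100.4) = 664.6
  D: 0 + 1(100.4) = 100.4
  B: 328.5 (inert)
Total out = 1930 mol; y_D = 100.4 / 1930 = 0.05202.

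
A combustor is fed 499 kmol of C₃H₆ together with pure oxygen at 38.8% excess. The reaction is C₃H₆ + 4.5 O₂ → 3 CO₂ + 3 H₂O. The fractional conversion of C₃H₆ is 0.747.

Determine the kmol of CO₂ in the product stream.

1120 kmol

Stoichiometric O₂ = 4.5 × 499 = 2246 kmol; O₂ fed = 2246 × 1.388 = 3117 kmol.
Fuel reacted = 0.747 × 499 → ξ = 372.8 kmol.
Outlet (n = n₀ + ν ξ):
  C₃H₆: 499 − 1(372.8) = 126.2
  O₂: 3117 − 4.5(372.8) = 1439
  CO₂: 0 + 3(372.8) = 1118
  H₂O: 0 + 3(372.8) = 1118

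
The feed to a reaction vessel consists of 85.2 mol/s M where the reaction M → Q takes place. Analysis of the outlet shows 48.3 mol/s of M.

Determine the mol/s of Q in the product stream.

36.9 mol/s

For M: n = n₀ − 1ξ → 48.3 = 85.2 − 1ξ, giving ξ = 36.9 mol/s.
Outlet amounts (n = n₀ + ν ξ):
  M: 85.2 − 1(36.9) = 48.3
  Q: 0 + 1(36.9) = 36.9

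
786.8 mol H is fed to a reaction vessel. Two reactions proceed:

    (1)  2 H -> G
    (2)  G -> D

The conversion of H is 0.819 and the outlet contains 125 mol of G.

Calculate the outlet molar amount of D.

197 mol

Conversion of H: H consumed = 2ξ₁ = 0.819 × 786.8 → ξ₁ = 322.2 mol.
G balance: n_G = 0 + 1ξ₁ − 1ξ₂ = 125 → ξ₂ = (1·322.2 − 125)/1 = 197.2 mol.
Outlet amounts (n = n₀ + Σ ν·ξ):
  H: 786.8 − 2(322.2) = 142.4
  G: 0 + 1(322.2) − 1(197.2) = 125
  D: 0 + 1(197.2) = 197.2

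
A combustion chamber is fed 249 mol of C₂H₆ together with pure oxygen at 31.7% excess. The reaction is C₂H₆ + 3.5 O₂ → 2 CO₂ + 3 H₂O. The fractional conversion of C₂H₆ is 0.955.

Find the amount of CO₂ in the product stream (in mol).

Stoichiometric O₂ = 3.5 × 249 = 871.5 mol; O₂ fed = 871.5 × 1.317 = 1148 mol.
Fuel reacted = 0.955 × 249 → ξ = 237.8 mol.
Outlet (n = n₀ + ν ξ):
  C₂H₆: 249 − 1(237.8) = 11.21
  O₂: 1148 − 3.5(237.8) = 315.5
  CO₂: 0 + 2(237.8) = 475.6
  H₂O: 0 + 3(237.8) = 713.4

476 mol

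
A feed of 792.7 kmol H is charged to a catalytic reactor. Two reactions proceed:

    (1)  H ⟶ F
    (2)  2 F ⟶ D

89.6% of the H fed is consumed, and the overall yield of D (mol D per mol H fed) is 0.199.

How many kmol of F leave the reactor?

395 kmol

Conversion of H: H consumed = 1ξ₁ = 0.896 × 792.7 → ξ₁ = 710.3 kmol.
Yield of D: 1ξ₂ / 792.7 = 0.199 → ξ₂ = 157.7 kmol.
Outlet amounts (n = n₀ + Σ ν·ξ):
  H: 792.7 − 1(710.3) = 82.44
  F: 0 + 1(710.3) − 2(157.7) = 394.8
  D: 0 + 1(157.7) = 157.7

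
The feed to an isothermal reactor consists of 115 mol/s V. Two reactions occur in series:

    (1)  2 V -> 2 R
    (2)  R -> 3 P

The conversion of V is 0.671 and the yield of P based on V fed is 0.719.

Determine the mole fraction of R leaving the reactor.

Conversion of V: V consumed = 2ξ₁ = 0.671 × 115 → ξ₁ = 38.58 mol/s.
Yield of P: 3ξ₂ / 115 = 0.719 → ξ₂ = 27.56 mol/s.
Outlet amounts (n = n₀ + Σ ν·ξ):
  V: 115 − 2(38.58) = 37.83
  R: 0 + 2(38.58) − 1(27.56) = 49.6
  P: 0 + 3(27.56) = 82.69
Total out = 170.1 mol/s; y_R = 49.6 / 170.1 = 0.2916.

0.292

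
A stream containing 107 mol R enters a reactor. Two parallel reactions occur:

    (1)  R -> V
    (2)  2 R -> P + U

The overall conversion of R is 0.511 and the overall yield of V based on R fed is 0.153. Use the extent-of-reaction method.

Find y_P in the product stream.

Yield of V: 1ξ₁ / 107 = 0.153 → ξ₁ = 16.37 mol.
Conversion of R: 1ξ₁ + 2ξ₂ = 0.511 × 107 = 54.68 → ξ₂ = 19.15 mol.
Outlet amounts (n = n₀ + Σ ν·ξ):
  R: 107 − 1(16.37) − 2(19.15) = 52.32
  V: 0 + 1(16.37) = 16.37
  P: 0 + 1(19.15) = 19.15
  U: 0 + 1(19.15) = 19.15
Total out = 107 mol; y_P = 19.15 / 107 = 0.179.

0.179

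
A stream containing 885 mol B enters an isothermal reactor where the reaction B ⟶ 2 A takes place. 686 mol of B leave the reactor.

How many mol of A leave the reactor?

For B: n = n₀ − 1ξ → 686 = 885 − 1ξ, giving ξ = 199 mol.
Outlet amounts (n = n₀ + ν ξ):
  B: 885 − 1(199) = 686
  A: 0 + 2(199) = 398

398 mol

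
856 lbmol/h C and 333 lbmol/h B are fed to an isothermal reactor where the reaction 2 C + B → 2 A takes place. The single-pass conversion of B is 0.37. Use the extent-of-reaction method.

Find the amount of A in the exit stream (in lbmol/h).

246 lbmol/h

B reacted = 0.37 × 333 = 123.2 lbmol/h; ν_B = −1, so ξ = 123.2/1 = 123.2 lbmol/h.
Outlet amounts (n = n₀ + ν ξ):
  C: 856 − 2(123.2) = 609.6
  B: 333 − 1(123.2) = 209.8
  A: 0 + 2(123.2) = 246.4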